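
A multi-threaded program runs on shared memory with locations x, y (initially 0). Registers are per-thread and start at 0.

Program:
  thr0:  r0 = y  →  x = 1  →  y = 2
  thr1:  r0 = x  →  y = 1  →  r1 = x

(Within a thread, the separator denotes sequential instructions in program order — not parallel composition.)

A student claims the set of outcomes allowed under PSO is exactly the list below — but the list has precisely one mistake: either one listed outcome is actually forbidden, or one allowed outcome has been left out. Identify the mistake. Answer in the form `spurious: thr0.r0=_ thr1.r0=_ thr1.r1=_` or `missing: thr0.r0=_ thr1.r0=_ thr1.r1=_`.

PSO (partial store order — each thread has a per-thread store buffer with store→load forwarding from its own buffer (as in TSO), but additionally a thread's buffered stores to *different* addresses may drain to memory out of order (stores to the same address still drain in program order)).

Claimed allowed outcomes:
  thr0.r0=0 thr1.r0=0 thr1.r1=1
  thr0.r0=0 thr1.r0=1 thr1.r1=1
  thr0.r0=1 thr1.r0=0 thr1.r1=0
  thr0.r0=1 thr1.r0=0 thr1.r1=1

missing: thr0.r0=0 thr1.r0=0 thr1.r1=0

outcome vector order: (thr0.r0,thr1.r0,thr1.r1)
PSO (5): 0/0/0, 0/0/1, 0/1/1, 1/0/0, 1/0/1
PSO∖claimed = {0/0/0}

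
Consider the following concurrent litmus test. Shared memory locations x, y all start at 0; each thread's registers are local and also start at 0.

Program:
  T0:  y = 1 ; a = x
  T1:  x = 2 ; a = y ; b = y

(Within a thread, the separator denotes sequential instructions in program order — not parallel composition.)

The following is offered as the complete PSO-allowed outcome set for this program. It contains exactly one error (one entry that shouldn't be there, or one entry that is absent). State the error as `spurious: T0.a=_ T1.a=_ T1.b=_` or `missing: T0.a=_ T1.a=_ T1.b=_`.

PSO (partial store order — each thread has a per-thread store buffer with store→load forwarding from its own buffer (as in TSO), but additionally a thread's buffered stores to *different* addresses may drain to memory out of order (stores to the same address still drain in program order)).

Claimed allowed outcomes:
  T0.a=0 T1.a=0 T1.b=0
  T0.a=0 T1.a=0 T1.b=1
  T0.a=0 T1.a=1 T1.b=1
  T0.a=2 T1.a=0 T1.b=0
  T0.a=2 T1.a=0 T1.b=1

outcome vector order: (T0.a,T1.a,T1.b)
PSO: 6 outcomes — {000 001 011 200 201 211}
PSO∖claimed = {211}

missing: T0.a=2 T1.a=1 T1.b=1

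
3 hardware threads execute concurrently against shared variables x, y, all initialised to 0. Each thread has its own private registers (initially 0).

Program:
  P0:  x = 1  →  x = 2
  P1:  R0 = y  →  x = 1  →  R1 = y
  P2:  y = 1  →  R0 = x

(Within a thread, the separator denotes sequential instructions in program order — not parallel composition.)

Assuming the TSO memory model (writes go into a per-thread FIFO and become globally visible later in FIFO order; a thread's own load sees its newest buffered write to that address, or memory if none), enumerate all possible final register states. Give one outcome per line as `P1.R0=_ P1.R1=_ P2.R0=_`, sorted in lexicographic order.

P1.R0=0 P1.R1=0 P2.R0=0
P1.R0=0 P1.R1=0 P2.R0=1
P1.R0=0 P1.R1=0 P2.R0=2
P1.R0=0 P1.R1=1 P2.R0=0
P1.R0=0 P1.R1=1 P2.R0=1
P1.R0=0 P1.R1=1 P2.R0=2
P1.R0=1 P1.R1=1 P2.R0=0
P1.R0=1 P1.R1=1 P2.R0=1
P1.R0=1 P1.R1=1 P2.R0=2

outcome vector order: (P1.R0,P1.R1,P2.R0)
|TSO outcomes| = 9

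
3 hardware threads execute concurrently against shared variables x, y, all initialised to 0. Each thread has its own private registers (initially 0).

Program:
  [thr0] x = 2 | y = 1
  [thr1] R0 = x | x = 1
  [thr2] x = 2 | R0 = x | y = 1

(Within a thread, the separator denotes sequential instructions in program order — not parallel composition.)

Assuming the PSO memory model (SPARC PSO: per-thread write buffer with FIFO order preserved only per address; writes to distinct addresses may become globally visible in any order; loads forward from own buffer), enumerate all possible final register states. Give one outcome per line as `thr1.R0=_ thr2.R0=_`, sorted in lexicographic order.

outcome vector order: (thr1.R0,thr2.R0)
|PSO outcomes| = 4

thr1.R0=0 thr2.R0=1
thr1.R0=0 thr2.R0=2
thr1.R0=2 thr2.R0=1
thr1.R0=2 thr2.R0=2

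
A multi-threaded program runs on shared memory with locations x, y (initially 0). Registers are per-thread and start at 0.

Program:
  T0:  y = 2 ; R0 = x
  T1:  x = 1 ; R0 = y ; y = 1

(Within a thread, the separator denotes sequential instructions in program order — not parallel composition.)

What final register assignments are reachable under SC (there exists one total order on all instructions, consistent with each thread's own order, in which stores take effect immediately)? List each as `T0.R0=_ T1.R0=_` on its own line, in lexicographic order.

T0.R0=0 T1.R0=2
T0.R0=1 T1.R0=0
T0.R0=1 T1.R0=2

outcome vector order: (T0.R0,T1.R0)
|SC outcomes| = 3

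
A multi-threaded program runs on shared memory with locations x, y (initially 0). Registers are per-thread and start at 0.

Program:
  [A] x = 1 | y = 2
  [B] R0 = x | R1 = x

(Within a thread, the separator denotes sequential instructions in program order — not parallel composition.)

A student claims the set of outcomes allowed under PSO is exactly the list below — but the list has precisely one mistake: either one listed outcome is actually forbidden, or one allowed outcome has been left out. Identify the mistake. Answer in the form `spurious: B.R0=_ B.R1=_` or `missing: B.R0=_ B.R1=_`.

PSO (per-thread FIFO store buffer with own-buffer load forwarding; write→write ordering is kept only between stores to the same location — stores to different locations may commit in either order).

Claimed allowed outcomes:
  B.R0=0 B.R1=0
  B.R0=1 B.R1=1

outcome vector order: (B.R0,B.R1)
[PSO] allowed = {<0 0>; <0 1>; <1 1>}
PSO∖claimed = {<0 1>}

missing: B.R0=0 B.R1=1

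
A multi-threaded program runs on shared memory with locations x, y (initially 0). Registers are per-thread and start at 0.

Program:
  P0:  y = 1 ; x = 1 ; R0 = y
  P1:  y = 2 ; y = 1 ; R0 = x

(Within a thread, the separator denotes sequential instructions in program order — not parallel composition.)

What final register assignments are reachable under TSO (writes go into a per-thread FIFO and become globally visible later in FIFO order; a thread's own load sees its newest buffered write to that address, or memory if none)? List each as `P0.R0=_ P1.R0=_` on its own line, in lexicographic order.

P0.R0=1 P1.R0=0
P0.R0=1 P1.R0=1
P0.R0=2 P1.R0=0
P0.R0=2 P1.R0=1

outcome vector order: (P0.R0,P1.R0)
|TSO outcomes| = 4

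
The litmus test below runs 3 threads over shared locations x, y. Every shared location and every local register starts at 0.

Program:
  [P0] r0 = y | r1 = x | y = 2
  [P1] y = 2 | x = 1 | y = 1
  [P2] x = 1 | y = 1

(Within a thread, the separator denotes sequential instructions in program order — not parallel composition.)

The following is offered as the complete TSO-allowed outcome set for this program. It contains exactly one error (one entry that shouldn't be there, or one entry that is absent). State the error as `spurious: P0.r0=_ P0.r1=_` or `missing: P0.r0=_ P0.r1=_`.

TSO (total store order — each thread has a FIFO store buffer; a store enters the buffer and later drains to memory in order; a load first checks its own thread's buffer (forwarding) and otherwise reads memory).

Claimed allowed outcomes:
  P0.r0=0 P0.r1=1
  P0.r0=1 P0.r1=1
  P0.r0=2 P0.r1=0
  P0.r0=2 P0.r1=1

outcome vector order: (P0.r0,P0.r1)
[TSO] allowed = {(0,0); (0,1); (1,1); (2,0); (2,1)}
TSO∖claimed = {(0,0)}

missing: P0.r0=0 P0.r1=0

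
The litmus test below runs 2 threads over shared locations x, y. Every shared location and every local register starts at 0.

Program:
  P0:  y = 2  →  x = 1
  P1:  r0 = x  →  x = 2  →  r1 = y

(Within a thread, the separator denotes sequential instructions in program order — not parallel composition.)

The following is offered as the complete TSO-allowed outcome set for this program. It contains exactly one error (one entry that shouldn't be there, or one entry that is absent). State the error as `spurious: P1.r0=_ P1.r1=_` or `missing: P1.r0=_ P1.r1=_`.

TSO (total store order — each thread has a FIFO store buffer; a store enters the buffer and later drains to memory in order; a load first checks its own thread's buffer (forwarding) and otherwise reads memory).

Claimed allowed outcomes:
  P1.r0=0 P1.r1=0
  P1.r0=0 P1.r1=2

missing: P1.r0=1 P1.r1=2

outcome vector order: (P1.r0,P1.r1)
under TSO → <0 0> <0 2> <1 2>
TSO∖claimed = {<1 2>}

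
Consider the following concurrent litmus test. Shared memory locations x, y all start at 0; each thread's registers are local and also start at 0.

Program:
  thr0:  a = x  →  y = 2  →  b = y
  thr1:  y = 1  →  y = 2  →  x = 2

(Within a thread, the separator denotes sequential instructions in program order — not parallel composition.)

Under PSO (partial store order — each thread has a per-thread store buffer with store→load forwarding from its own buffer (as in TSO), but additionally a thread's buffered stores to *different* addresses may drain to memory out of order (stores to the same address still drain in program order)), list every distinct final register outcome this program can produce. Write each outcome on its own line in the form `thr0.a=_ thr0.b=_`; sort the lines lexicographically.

thr0.a=0 thr0.b=1
thr0.a=0 thr0.b=2
thr0.a=2 thr0.b=1
thr0.a=2 thr0.b=2

outcome vector order: (thr0.a,thr0.b)
|PSO outcomes| = 4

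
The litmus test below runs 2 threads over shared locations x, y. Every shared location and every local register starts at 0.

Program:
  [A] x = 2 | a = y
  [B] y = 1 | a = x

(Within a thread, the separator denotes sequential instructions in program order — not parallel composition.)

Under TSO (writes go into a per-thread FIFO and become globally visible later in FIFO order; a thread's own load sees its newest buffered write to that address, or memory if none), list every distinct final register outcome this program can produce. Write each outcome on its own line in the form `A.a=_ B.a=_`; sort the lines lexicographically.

outcome vector order: (A.a,B.a)
|TSO outcomes| = 4

A.a=0 B.a=0
A.a=0 B.a=2
A.a=1 B.a=0
A.a=1 B.a=2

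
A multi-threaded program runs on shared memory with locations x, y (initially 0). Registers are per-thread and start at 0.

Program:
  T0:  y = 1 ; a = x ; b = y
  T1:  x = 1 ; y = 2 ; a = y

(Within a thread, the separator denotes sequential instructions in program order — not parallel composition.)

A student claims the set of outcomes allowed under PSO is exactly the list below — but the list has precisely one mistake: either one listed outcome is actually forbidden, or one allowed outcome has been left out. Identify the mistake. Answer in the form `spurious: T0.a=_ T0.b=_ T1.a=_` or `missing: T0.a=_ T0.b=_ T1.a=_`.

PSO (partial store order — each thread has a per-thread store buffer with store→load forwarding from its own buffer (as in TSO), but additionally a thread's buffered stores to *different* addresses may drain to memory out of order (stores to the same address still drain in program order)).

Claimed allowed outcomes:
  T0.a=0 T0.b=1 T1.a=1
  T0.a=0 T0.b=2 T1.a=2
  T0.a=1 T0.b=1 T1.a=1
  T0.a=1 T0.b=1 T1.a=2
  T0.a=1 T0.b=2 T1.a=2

missing: T0.a=0 T0.b=1 T1.a=2

outcome vector order: (T0.a,T0.b,T1.a)
under PSO → 0/1/1; 0/1/2; 0/2/2; 1/1/1; 1/1/2; 1/2/2
PSO∖claimed = {0/1/2}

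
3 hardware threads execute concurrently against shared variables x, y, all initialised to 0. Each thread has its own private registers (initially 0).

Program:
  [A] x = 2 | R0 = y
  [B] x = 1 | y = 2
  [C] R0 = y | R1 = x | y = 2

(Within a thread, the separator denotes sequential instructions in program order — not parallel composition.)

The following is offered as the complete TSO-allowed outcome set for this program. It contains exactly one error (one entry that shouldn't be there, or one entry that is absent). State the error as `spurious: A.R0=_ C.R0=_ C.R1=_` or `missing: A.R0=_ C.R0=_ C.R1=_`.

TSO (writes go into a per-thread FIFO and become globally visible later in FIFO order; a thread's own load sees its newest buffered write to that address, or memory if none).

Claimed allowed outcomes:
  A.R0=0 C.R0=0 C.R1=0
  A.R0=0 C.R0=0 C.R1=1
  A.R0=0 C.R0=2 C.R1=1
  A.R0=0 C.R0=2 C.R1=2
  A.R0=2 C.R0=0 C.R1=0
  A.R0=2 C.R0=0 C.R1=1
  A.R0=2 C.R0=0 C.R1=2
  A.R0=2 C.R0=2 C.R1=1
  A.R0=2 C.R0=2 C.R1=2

outcome vector order: (A.R0,C.R0,C.R1)
TSO: 10 outcomes — {<0 0 0>, <0 0 1>, <0 0 2>, <0 2 1>, <0 2 2>, <2 0 0>, <2 0 1>, <2 0 2>, <2 2 1>, <2 2 2>}
TSO∖claimed = {<0 0 2>}

missing: A.R0=0 C.R0=0 C.R1=2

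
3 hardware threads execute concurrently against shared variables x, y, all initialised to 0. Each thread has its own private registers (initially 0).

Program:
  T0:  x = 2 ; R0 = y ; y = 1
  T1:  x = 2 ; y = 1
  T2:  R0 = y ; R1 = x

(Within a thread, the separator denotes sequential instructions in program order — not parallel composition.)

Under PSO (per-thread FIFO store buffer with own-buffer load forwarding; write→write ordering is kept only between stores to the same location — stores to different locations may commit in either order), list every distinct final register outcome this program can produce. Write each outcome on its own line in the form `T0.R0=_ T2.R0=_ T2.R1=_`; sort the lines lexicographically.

T0.R0=0 T2.R0=0 T2.R1=0
T0.R0=0 T2.R0=0 T2.R1=2
T0.R0=0 T2.R0=1 T2.R1=0
T0.R0=0 T2.R0=1 T2.R1=2
T0.R0=1 T2.R0=0 T2.R1=0
T0.R0=1 T2.R0=0 T2.R1=2
T0.R0=1 T2.R0=1 T2.R1=0
T0.R0=1 T2.R0=1 T2.R1=2

outcome vector order: (T0.R0,T2.R0,T2.R1)
|PSO outcomes| = 8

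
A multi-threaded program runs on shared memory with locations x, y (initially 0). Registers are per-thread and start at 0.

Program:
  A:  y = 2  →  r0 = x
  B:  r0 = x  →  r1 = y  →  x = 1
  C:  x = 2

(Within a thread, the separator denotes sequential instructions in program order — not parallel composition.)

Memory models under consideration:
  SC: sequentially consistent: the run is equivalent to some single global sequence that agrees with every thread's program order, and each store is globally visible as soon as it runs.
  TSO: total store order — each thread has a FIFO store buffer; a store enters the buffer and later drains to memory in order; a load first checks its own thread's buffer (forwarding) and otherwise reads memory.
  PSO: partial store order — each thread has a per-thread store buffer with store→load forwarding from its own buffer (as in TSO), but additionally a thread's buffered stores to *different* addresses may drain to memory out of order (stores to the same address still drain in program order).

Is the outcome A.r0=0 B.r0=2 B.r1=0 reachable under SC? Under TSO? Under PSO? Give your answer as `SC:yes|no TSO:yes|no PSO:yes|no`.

outcome vector order: (A.r0,B.r0,B.r1)
under SC → (0,0,0) (0,0,2) (0,2,2) (1,0,0) (1,0,2) (1,2,0) (1,2,2) (2,0,0) (2,0,2) (2,2,0) (2,2,2)
under TSO → (0,0,0) (0,0,2) (0,2,0) (0,2,2) (1,0,0) (1,0,2) (1,2,0) (1,2,2) (2,0,0) (2,0,2) (2,2,0) (2,2,2)
under PSO → (0,0,0) (0,0,2) (0,2,0) (0,2,2) (1,0,0) (1,0,2) (1,2,0) (1,2,2) (2,0,0) (2,0,2) (2,2,0) (2,2,2)
target (0,2,0) ∈ {TSO,PSO}

SC:no TSO:yes PSO:yes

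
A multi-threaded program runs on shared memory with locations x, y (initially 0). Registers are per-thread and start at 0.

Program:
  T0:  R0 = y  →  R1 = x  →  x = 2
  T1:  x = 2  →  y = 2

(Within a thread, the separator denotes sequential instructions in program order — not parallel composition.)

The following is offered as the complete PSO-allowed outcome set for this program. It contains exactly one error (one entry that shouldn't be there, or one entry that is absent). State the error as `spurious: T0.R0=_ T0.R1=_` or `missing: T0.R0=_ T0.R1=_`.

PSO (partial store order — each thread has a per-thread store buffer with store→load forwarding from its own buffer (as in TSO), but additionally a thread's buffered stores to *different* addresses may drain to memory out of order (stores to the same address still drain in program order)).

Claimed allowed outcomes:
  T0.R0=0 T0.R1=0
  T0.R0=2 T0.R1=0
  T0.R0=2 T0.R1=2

missing: T0.R0=0 T0.R1=2

outcome vector order: (T0.R0,T0.R1)
PSO (4): 00; 02; 20; 22
PSO∖claimed = {02}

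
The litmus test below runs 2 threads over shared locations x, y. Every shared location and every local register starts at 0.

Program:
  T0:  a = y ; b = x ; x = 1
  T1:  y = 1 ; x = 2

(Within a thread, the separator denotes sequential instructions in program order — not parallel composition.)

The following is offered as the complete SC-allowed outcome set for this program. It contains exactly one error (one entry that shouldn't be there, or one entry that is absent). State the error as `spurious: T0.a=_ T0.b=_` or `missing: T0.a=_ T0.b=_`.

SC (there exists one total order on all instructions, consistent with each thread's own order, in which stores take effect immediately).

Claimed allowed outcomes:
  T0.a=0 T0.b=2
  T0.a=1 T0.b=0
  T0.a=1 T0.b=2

outcome vector order: (T0.a,T0.b)
[SC] allowed = {00; 02; 10; 12}
SC∖claimed = {00}

missing: T0.a=0 T0.b=0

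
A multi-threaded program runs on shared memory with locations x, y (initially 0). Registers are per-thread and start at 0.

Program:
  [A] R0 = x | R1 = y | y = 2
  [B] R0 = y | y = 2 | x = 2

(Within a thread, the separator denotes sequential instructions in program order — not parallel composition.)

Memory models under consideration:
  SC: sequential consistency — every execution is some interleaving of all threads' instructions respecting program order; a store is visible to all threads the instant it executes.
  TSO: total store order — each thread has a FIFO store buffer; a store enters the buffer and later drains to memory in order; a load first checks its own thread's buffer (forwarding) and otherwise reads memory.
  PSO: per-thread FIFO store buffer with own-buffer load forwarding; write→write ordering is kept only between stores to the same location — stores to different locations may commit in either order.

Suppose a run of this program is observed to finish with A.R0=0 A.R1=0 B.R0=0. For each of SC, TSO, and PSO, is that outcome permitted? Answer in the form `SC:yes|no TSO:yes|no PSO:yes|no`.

SC:yes TSO:yes PSO:yes

outcome vector order: (A.R0,A.R1,B.R0)
[SC] allowed = {000, 002, 020, 220}
[TSO] allowed = {000, 002, 020, 220}
[PSO] allowed = {000, 002, 020, 200, 220}
target 000 ∈ {SC,TSO,PSO}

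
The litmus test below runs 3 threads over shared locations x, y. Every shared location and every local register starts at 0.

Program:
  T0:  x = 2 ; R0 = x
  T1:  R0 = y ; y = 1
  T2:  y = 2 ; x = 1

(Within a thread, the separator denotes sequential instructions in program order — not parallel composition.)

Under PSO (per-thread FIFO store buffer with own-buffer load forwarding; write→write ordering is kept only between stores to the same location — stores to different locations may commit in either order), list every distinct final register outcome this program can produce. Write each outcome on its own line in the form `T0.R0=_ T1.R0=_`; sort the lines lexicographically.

outcome vector order: (T0.R0,T1.R0)
|PSO outcomes| = 4

T0.R0=1 T1.R0=0
T0.R0=1 T1.R0=2
T0.R0=2 T1.R0=0
T0.R0=2 T1.R0=2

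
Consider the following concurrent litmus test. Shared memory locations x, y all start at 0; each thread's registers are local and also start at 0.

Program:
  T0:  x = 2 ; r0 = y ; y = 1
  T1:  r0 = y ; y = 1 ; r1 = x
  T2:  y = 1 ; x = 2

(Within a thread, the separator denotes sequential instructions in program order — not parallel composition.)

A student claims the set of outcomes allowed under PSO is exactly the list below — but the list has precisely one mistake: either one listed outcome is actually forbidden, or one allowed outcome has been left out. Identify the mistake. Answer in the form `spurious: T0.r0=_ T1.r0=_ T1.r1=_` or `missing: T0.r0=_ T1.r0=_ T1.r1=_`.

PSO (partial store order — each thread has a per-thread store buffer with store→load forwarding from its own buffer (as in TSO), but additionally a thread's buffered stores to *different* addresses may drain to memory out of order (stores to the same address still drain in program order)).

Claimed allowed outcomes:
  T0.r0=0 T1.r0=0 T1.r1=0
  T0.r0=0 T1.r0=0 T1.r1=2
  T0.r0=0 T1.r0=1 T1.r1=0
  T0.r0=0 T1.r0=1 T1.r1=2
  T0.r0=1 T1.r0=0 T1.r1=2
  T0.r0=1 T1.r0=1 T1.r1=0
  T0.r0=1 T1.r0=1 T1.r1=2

missing: T0.r0=1 T1.r0=0 T1.r1=0

outcome vector order: (T0.r0,T1.r0,T1.r1)
PSO (8): <0 0 0>; <0 0 2>; <0 1 0>; <0 1 2>; <1 0 0>; <1 0 2>; <1 1 0>; <1 1 2>
PSO∖claimed = {<1 0 0>}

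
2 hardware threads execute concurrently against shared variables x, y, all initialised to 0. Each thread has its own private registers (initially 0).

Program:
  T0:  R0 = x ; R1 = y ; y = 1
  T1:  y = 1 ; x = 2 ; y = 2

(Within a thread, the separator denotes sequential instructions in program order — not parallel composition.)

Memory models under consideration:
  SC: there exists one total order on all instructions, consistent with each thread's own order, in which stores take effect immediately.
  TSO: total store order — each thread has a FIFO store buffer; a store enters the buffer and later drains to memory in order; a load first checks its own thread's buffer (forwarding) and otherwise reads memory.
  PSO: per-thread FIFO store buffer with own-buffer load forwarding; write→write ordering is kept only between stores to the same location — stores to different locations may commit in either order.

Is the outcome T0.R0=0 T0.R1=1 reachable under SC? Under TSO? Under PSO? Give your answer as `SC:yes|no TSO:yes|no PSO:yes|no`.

SC:yes TSO:yes PSO:yes

outcome vector order: (T0.R0,T0.R1)
SC: 5 outcomes — {00 01 02 21 22}
TSO: 5 outcomes — {00 01 02 21 22}
PSO: 6 outcomes — {00 01 02 20 21 22}
target 01 ∈ {SC,TSO,PSO}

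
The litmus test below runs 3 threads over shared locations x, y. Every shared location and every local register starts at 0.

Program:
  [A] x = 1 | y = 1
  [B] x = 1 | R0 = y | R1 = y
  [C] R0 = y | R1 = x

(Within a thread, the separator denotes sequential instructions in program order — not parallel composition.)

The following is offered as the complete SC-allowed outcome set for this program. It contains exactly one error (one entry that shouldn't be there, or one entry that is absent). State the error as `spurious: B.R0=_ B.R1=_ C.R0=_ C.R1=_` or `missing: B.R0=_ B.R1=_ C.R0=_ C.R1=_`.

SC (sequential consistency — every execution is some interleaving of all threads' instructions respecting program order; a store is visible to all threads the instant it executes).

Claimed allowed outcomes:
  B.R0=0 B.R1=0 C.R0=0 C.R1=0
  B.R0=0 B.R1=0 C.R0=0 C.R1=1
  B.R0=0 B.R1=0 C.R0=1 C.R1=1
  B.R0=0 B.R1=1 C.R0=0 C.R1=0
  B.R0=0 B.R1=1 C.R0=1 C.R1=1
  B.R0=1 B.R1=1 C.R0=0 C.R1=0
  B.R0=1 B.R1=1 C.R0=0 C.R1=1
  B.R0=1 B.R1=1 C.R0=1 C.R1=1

outcome vector order: (B.R0,B.R1,C.R0,C.R1)
[SC] allowed = {0000 0001 0011 0100 0101 0111 1100 1101 1111}
SC∖claimed = {0101}

missing: B.R0=0 B.R1=1 C.R0=0 C.R1=1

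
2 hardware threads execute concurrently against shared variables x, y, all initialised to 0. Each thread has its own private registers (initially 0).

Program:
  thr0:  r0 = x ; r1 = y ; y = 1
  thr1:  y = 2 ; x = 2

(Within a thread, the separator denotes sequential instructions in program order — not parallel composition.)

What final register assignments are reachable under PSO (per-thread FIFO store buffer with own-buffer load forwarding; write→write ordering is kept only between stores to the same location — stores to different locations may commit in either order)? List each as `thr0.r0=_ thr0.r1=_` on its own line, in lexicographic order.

outcome vector order: (thr0.r0,thr0.r1)
|PSO outcomes| = 4

thr0.r0=0 thr0.r1=0
thr0.r0=0 thr0.r1=2
thr0.r0=2 thr0.r1=0
thr0.r0=2 thr0.r1=2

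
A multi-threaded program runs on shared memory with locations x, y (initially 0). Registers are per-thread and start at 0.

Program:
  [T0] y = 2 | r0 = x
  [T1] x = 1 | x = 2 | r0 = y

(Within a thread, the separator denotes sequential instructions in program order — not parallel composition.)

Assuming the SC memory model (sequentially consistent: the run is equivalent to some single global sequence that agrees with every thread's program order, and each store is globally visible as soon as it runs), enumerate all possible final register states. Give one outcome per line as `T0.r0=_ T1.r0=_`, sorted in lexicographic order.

T0.r0=0 T1.r0=2
T0.r0=1 T1.r0=2
T0.r0=2 T1.r0=0
T0.r0=2 T1.r0=2

outcome vector order: (T0.r0,T1.r0)
|SC outcomes| = 4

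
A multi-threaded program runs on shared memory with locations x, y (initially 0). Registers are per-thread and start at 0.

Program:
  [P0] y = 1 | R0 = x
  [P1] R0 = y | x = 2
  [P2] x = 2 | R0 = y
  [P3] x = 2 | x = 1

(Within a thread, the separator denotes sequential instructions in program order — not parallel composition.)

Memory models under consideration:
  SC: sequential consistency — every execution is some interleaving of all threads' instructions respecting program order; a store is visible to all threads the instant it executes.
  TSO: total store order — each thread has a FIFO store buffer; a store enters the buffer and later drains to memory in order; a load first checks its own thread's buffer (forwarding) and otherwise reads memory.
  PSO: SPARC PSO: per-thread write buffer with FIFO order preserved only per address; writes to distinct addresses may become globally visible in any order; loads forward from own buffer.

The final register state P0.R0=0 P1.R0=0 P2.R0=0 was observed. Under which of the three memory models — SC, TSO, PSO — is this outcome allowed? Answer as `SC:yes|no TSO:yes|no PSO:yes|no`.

SC:no TSO:yes PSO:yes

outcome vector order: (P0.R0,P1.R0,P2.R0)
[SC] allowed = {0/0/1; 0/1/1; 1/0/0; 1/0/1; 1/1/0; 1/1/1; 2/0/0; 2/0/1; 2/1/0; 2/1/1}
[TSO] allowed = {0/0/0; 0/0/1; 0/1/0; 0/1/1; 1/0/0; 1/0/1; 1/1/0; 1/1/1; 2/0/0; 2/0/1; 2/1/0; 2/1/1}
[PSO] allowed = {0/0/0; 0/0/1; 0/1/0; 0/1/1; 1/0/0; 1/0/1; 1/1/0; 1/1/1; 2/0/0; 2/0/1; 2/1/0; 2/1/1}
target 0/0/0 ∈ {TSO,PSO}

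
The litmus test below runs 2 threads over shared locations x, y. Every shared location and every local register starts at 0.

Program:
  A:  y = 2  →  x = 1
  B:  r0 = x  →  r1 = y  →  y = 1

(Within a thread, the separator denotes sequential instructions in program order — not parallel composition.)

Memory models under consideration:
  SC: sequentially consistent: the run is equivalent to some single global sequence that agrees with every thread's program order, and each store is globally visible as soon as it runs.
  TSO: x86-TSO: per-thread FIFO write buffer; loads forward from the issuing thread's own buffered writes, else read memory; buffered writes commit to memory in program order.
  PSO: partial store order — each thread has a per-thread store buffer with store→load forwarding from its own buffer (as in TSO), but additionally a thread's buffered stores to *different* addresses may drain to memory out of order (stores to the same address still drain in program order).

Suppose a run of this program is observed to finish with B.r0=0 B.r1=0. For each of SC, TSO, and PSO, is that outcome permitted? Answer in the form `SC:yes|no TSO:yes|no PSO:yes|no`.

SC:yes TSO:yes PSO:yes

outcome vector order: (B.r0,B.r1)
[SC] allowed = {(0,0), (0,2), (1,2)}
[TSO] allowed = {(0,0), (0,2), (1,2)}
[PSO] allowed = {(0,0), (0,2), (1,0), (1,2)}
target (0,0) ∈ {SC,TSO,PSO}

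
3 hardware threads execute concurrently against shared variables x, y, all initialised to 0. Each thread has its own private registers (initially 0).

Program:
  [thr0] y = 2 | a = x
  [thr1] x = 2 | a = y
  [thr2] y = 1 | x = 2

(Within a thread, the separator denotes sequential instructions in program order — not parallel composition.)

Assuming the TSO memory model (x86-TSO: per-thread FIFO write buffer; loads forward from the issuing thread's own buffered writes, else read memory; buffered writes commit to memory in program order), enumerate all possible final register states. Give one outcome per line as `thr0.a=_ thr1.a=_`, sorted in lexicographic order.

thr0.a=0 thr1.a=0
thr0.a=0 thr1.a=1
thr0.a=0 thr1.a=2
thr0.a=2 thr1.a=0
thr0.a=2 thr1.a=1
thr0.a=2 thr1.a=2

outcome vector order: (thr0.a,thr1.a)
|TSO outcomes| = 6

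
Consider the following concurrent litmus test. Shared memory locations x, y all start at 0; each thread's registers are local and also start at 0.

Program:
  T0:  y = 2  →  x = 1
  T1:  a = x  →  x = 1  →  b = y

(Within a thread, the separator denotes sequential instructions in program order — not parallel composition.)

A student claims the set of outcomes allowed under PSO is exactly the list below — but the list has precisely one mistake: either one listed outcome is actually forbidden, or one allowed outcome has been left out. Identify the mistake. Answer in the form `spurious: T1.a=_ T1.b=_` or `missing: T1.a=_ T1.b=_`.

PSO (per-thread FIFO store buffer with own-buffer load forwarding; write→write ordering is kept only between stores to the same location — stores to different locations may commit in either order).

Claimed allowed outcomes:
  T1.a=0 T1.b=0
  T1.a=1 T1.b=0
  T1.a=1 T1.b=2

missing: T1.a=0 T1.b=2

outcome vector order: (T1.a,T1.b)
under PSO → 00 02 10 12
PSO∖claimed = {02}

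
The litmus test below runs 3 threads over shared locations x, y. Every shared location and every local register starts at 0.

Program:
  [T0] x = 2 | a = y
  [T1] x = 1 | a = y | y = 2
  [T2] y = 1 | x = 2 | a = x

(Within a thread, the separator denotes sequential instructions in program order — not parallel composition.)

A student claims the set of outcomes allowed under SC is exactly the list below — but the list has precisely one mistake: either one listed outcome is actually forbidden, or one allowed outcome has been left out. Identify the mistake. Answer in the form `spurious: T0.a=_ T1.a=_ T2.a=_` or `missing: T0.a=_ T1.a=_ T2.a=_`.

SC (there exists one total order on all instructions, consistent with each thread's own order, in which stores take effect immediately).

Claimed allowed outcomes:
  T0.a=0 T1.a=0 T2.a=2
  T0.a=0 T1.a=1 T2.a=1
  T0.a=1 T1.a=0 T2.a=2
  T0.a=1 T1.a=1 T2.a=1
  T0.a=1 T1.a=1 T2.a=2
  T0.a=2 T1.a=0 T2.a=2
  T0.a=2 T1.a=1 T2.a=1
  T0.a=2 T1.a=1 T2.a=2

outcome vector order: (T0.a,T1.a,T2.a)
[SC] allowed = {002, 011, 012, 102, 111, 112, 202, 211, 212}
SC∖claimed = {012}

missing: T0.a=0 T1.a=1 T2.a=2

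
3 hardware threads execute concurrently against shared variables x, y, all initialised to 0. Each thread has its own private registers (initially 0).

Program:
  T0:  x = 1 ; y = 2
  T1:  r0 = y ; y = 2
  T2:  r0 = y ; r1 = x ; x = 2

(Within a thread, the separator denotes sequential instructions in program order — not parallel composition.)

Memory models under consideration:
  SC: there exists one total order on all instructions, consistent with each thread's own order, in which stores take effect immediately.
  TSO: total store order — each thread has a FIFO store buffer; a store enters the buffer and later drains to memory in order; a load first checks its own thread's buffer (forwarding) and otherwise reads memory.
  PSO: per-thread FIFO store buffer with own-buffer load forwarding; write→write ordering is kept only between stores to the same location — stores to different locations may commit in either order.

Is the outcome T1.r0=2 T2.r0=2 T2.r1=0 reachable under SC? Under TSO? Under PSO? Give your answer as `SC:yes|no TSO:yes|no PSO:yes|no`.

SC:no TSO:no PSO:yes

outcome vector order: (T1.r0,T2.r0,T2.r1)
[SC] allowed = {000, 001, 020, 021, 200, 201, 221}
[TSO] allowed = {000, 001, 020, 021, 200, 201, 221}
[PSO] allowed = {000, 001, 020, 021, 200, 201, 220, 221}
target 220 ∈ {PSO}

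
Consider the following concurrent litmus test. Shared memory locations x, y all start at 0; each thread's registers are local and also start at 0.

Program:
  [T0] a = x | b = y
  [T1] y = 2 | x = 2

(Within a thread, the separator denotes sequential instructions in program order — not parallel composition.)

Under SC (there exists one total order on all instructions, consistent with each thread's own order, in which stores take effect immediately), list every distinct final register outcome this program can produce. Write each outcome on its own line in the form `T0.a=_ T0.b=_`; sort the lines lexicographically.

outcome vector order: (T0.a,T0.b)
|SC outcomes| = 3

T0.a=0 T0.b=0
T0.a=0 T0.b=2
T0.a=2 T0.b=2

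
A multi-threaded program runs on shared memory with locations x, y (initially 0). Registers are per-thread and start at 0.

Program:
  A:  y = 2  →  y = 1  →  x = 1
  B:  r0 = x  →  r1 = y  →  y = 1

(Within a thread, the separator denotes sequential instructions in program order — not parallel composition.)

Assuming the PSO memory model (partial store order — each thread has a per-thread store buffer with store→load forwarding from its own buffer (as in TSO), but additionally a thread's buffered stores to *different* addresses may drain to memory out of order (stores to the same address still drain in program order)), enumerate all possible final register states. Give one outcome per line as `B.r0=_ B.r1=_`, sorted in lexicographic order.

B.r0=0 B.r1=0
B.r0=0 B.r1=1
B.r0=0 B.r1=2
B.r0=1 B.r1=0
B.r0=1 B.r1=1
B.r0=1 B.r1=2

outcome vector order: (B.r0,B.r1)
|PSO outcomes| = 6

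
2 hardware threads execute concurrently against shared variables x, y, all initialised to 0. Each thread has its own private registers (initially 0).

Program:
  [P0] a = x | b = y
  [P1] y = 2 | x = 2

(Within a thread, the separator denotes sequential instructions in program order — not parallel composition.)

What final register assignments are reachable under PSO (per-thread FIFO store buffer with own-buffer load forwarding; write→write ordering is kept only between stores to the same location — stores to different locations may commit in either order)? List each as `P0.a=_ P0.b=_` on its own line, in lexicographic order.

P0.a=0 P0.b=0
P0.a=0 P0.b=2
P0.a=2 P0.b=0
P0.a=2 P0.b=2

outcome vector order: (P0.a,P0.b)
|PSO outcomes| = 4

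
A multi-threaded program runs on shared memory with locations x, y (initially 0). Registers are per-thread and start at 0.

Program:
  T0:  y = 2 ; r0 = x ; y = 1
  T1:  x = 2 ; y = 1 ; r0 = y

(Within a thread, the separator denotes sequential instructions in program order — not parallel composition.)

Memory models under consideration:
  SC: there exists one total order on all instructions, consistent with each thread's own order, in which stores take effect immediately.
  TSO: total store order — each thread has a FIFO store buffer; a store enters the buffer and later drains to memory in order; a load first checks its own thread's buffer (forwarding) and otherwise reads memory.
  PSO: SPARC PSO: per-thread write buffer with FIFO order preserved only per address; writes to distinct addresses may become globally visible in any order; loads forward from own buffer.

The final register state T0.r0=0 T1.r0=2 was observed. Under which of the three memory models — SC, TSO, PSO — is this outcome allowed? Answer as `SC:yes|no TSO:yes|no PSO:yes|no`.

SC:no TSO:yes PSO:yes

outcome vector order: (T0.r0,T1.r0)
SC: 3 outcomes — {0/1 2/1 2/2}
TSO: 4 outcomes — {0/1 0/2 2/1 2/2}
PSO: 4 outcomes — {0/1 0/2 2/1 2/2}
target 0/2 ∈ {TSO,PSO}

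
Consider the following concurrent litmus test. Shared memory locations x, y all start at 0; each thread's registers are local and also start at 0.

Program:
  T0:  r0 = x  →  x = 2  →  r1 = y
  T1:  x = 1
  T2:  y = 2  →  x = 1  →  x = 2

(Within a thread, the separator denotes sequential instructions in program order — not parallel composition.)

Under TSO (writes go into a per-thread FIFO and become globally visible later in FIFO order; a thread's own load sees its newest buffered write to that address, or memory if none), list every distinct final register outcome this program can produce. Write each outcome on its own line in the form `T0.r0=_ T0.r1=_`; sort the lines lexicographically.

outcome vector order: (T0.r0,T0.r1)
|TSO outcomes| = 5

T0.r0=0 T0.r1=0
T0.r0=0 T0.r1=2
T0.r0=1 T0.r1=0
T0.r0=1 T0.r1=2
T0.r0=2 T0.r1=2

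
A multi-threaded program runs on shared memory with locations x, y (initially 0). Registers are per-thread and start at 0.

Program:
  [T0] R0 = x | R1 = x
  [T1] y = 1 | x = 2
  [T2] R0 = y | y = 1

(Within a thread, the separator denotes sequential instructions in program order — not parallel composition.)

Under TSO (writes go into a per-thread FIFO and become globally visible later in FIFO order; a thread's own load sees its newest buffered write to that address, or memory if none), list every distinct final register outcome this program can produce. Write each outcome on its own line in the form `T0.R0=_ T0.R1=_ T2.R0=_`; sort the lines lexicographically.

outcome vector order: (T0.R0,T0.R1,T2.R0)
|TSO outcomes| = 6

T0.R0=0 T0.R1=0 T2.R0=0
T0.R0=0 T0.R1=0 T2.R0=1
T0.R0=0 T0.R1=2 T2.R0=0
T0.R0=0 T0.R1=2 T2.R0=1
T0.R0=2 T0.R1=2 T2.R0=0
T0.R0=2 T0.R1=2 T2.R0=1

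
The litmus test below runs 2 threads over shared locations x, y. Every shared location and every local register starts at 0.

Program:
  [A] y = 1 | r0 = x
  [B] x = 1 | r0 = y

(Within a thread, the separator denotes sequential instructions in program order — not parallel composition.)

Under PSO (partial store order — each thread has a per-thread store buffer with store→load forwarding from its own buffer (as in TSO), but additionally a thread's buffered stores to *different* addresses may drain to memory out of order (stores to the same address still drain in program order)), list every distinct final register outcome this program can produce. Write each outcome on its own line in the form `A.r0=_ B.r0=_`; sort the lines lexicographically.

A.r0=0 B.r0=0
A.r0=0 B.r0=1
A.r0=1 B.r0=0
A.r0=1 B.r0=1

outcome vector order: (A.r0,B.r0)
|PSO outcomes| = 4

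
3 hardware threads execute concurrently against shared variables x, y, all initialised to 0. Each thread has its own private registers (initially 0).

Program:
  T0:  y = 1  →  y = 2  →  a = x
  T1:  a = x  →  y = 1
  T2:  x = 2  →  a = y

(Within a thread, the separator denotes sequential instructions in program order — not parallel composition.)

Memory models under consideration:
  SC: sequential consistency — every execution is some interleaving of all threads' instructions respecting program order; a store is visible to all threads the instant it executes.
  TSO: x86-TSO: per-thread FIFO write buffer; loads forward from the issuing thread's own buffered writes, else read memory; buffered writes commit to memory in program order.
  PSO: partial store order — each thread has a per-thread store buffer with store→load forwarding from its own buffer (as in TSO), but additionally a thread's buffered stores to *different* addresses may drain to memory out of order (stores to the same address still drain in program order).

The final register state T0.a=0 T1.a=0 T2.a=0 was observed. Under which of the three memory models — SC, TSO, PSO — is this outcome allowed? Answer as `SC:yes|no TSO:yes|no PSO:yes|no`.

outcome vector order: (T0.a,T1.a,T2.a)
SC (10): <0 0 1> <0 0 2> <0 2 1> <0 2 2> <2 0 0> <2 0 1> <2 0 2> <2 2 0> <2 2 1> <2 2 2>
TSO (12): <0 0 0> <0 0 1> <0 0 2> <0 2 0> <0 2 1> <0 2 2> <2 0 0> <2 0 1> <2 0 2> <2 2 0> <2 2 1> <2 2 2>
PSO (12): <0 0 0> <0 0 1> <0 0 2> <0 2 0> <0 2 1> <0 2 2> <2 0 0> <2 0 1> <2 0 2> <2 2 0> <2 2 1> <2 2 2>
target <0 0 0> ∈ {TSO,PSO}

SC:no TSO:yes PSO:yes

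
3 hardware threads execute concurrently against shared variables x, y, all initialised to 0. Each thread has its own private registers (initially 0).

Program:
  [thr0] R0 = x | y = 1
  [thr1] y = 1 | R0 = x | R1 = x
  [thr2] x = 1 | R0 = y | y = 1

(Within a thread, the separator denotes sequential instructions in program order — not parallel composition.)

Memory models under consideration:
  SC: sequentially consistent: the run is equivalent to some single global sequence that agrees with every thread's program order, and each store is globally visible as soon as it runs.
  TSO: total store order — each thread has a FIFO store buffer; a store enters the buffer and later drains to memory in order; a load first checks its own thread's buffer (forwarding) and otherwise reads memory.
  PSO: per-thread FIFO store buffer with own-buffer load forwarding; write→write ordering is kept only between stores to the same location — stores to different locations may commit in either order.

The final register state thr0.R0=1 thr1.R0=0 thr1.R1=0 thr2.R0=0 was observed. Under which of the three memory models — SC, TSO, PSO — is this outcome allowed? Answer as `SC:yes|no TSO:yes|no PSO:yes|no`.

SC:no TSO:yes PSO:yes

outcome vector order: (thr0.R0,thr1.R0,thr1.R1,thr2.R0)
SC (8): 0/0/0/1, 0/0/1/1, 0/1/1/0, 0/1/1/1, 1/0/0/1, 1/0/1/1, 1/1/1/0, 1/1/1/1
TSO (12): 0/0/0/0, 0/0/0/1, 0/0/1/0, 0/0/1/1, 0/1/1/0, 0/1/1/1, 1/0/0/0, 1/0/0/1, 1/0/1/0, 1/0/1/1, 1/1/1/0, 1/1/1/1
PSO (12): 0/0/0/0, 0/0/0/1, 0/0/1/0, 0/0/1/1, 0/1/1/0, 0/1/1/1, 1/0/0/0, 1/0/0/1, 1/0/1/0, 1/0/1/1, 1/1/1/0, 1/1/1/1
target 1/0/0/0 ∈ {TSO,PSO}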